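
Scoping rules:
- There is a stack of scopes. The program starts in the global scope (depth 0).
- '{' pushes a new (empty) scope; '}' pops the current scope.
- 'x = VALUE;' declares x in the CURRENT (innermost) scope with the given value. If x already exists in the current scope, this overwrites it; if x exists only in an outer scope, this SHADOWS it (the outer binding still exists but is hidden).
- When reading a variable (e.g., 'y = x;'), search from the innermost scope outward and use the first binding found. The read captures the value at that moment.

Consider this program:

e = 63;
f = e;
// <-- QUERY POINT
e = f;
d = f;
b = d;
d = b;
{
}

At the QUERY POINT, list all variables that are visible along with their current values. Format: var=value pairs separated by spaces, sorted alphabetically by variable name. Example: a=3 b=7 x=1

Step 1: declare e=63 at depth 0
Step 2: declare f=(read e)=63 at depth 0
Visible at query point: e=63 f=63

Answer: e=63 f=63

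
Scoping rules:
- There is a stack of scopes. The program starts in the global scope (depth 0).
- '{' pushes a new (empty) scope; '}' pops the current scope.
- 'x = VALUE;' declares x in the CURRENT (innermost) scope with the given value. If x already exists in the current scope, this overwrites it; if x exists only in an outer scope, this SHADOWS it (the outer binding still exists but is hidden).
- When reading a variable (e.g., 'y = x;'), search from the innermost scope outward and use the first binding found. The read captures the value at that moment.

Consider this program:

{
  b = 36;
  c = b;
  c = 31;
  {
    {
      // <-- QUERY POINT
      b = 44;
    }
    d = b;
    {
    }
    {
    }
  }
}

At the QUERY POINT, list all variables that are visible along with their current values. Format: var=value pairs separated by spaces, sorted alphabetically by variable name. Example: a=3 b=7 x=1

Answer: b=36 c=31

Derivation:
Step 1: enter scope (depth=1)
Step 2: declare b=36 at depth 1
Step 3: declare c=(read b)=36 at depth 1
Step 4: declare c=31 at depth 1
Step 5: enter scope (depth=2)
Step 6: enter scope (depth=3)
Visible at query point: b=36 c=31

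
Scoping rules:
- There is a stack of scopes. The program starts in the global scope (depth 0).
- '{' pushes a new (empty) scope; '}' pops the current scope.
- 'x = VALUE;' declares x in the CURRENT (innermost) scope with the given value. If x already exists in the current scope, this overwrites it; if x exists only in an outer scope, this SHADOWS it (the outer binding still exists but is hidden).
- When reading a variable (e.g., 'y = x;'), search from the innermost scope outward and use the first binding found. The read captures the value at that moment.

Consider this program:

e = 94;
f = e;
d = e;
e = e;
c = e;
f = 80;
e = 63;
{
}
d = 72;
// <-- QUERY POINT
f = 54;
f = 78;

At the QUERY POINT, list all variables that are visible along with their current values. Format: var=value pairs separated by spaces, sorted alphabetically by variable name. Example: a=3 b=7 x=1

Step 1: declare e=94 at depth 0
Step 2: declare f=(read e)=94 at depth 0
Step 3: declare d=(read e)=94 at depth 0
Step 4: declare e=(read e)=94 at depth 0
Step 5: declare c=(read e)=94 at depth 0
Step 6: declare f=80 at depth 0
Step 7: declare e=63 at depth 0
Step 8: enter scope (depth=1)
Step 9: exit scope (depth=0)
Step 10: declare d=72 at depth 0
Visible at query point: c=94 d=72 e=63 f=80

Answer: c=94 d=72 e=63 f=80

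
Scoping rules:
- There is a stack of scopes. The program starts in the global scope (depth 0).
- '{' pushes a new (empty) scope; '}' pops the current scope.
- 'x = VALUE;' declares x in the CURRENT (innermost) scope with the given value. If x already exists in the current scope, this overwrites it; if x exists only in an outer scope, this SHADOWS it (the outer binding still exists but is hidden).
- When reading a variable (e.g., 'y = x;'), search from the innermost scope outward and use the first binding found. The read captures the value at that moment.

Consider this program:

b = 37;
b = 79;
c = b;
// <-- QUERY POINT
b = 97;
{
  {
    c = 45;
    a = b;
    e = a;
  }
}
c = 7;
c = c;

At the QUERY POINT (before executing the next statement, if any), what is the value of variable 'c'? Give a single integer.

Step 1: declare b=37 at depth 0
Step 2: declare b=79 at depth 0
Step 3: declare c=(read b)=79 at depth 0
Visible at query point: b=79 c=79

Answer: 79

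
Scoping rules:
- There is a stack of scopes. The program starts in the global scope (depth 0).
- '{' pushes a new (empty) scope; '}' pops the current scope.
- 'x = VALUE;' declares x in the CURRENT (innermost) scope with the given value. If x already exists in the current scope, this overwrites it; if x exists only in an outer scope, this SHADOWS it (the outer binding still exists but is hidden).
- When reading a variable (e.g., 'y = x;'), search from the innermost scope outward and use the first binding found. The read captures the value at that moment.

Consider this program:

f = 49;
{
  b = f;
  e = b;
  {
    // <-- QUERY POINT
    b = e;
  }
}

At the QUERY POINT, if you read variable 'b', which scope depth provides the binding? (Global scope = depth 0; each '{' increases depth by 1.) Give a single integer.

Step 1: declare f=49 at depth 0
Step 2: enter scope (depth=1)
Step 3: declare b=(read f)=49 at depth 1
Step 4: declare e=(read b)=49 at depth 1
Step 5: enter scope (depth=2)
Visible at query point: b=49 e=49 f=49

Answer: 1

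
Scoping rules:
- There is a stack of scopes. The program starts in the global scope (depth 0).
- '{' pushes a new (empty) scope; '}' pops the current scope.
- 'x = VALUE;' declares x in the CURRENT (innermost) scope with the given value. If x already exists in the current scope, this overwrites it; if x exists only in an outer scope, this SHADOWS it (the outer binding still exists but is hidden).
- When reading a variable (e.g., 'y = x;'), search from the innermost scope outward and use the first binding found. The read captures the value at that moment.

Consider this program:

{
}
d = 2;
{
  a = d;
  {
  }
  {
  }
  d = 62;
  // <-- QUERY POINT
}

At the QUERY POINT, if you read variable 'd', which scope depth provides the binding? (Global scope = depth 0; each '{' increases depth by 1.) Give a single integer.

Step 1: enter scope (depth=1)
Step 2: exit scope (depth=0)
Step 3: declare d=2 at depth 0
Step 4: enter scope (depth=1)
Step 5: declare a=(read d)=2 at depth 1
Step 6: enter scope (depth=2)
Step 7: exit scope (depth=1)
Step 8: enter scope (depth=2)
Step 9: exit scope (depth=1)
Step 10: declare d=62 at depth 1
Visible at query point: a=2 d=62

Answer: 1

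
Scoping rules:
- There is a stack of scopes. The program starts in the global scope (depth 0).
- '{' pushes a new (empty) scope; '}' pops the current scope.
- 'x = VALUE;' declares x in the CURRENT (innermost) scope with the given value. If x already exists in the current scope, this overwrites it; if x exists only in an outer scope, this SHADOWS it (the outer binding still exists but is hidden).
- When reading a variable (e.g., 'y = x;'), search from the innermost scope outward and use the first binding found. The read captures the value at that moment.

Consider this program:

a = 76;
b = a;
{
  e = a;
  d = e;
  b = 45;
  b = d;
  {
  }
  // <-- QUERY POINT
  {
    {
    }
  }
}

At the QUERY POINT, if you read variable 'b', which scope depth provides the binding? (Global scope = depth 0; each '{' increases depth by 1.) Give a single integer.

Answer: 1

Derivation:
Step 1: declare a=76 at depth 0
Step 2: declare b=(read a)=76 at depth 0
Step 3: enter scope (depth=1)
Step 4: declare e=(read a)=76 at depth 1
Step 5: declare d=(read e)=76 at depth 1
Step 6: declare b=45 at depth 1
Step 7: declare b=(read d)=76 at depth 1
Step 8: enter scope (depth=2)
Step 9: exit scope (depth=1)
Visible at query point: a=76 b=76 d=76 e=76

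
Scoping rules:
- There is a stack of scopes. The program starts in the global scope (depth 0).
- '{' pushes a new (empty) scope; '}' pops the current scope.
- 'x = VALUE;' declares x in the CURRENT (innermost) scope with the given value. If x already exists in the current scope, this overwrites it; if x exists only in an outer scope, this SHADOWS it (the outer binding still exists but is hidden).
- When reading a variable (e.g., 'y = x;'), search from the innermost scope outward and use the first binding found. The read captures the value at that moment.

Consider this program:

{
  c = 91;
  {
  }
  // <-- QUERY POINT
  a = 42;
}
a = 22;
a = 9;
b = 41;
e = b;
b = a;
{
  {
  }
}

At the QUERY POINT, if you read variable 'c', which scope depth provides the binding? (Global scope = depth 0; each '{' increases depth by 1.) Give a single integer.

Step 1: enter scope (depth=1)
Step 2: declare c=91 at depth 1
Step 3: enter scope (depth=2)
Step 4: exit scope (depth=1)
Visible at query point: c=91

Answer: 1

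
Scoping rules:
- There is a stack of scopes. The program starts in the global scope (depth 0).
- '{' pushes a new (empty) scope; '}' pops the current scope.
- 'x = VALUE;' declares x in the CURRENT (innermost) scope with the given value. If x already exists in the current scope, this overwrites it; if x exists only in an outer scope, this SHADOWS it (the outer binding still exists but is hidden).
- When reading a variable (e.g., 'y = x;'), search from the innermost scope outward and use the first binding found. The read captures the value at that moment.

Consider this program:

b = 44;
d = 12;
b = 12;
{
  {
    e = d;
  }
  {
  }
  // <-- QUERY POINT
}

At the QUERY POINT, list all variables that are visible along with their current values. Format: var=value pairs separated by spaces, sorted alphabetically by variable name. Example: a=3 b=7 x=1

Answer: b=12 d=12

Derivation:
Step 1: declare b=44 at depth 0
Step 2: declare d=12 at depth 0
Step 3: declare b=12 at depth 0
Step 4: enter scope (depth=1)
Step 5: enter scope (depth=2)
Step 6: declare e=(read d)=12 at depth 2
Step 7: exit scope (depth=1)
Step 8: enter scope (depth=2)
Step 9: exit scope (depth=1)
Visible at query point: b=12 d=12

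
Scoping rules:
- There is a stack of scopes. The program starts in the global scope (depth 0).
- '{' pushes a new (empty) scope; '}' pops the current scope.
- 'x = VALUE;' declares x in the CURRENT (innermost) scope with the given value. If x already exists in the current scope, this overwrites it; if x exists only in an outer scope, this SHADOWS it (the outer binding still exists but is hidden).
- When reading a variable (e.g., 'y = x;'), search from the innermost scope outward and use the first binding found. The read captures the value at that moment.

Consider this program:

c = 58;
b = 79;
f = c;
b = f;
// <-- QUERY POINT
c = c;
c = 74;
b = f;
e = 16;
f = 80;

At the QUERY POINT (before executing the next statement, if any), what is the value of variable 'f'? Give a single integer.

Answer: 58

Derivation:
Step 1: declare c=58 at depth 0
Step 2: declare b=79 at depth 0
Step 3: declare f=(read c)=58 at depth 0
Step 4: declare b=(read f)=58 at depth 0
Visible at query point: b=58 c=58 f=58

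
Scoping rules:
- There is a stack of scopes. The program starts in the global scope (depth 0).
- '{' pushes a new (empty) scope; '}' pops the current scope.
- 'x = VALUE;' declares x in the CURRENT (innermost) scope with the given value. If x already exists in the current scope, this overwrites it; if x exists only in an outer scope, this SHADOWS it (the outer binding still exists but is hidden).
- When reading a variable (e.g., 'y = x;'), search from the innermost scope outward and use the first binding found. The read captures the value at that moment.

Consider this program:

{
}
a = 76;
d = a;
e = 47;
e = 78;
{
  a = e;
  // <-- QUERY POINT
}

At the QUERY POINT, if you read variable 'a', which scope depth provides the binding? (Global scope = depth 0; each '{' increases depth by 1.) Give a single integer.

Step 1: enter scope (depth=1)
Step 2: exit scope (depth=0)
Step 3: declare a=76 at depth 0
Step 4: declare d=(read a)=76 at depth 0
Step 5: declare e=47 at depth 0
Step 6: declare e=78 at depth 0
Step 7: enter scope (depth=1)
Step 8: declare a=(read e)=78 at depth 1
Visible at query point: a=78 d=76 e=78

Answer: 1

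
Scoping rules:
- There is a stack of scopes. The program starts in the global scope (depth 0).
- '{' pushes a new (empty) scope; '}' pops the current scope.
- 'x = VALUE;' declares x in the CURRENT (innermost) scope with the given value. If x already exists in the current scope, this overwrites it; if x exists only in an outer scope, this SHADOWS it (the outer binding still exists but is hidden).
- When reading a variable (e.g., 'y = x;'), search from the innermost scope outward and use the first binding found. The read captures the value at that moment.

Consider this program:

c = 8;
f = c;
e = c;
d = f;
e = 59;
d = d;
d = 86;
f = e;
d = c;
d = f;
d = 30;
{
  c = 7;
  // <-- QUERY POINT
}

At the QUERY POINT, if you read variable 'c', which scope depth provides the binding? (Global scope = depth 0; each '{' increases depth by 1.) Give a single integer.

Step 1: declare c=8 at depth 0
Step 2: declare f=(read c)=8 at depth 0
Step 3: declare e=(read c)=8 at depth 0
Step 4: declare d=(read f)=8 at depth 0
Step 5: declare e=59 at depth 0
Step 6: declare d=(read d)=8 at depth 0
Step 7: declare d=86 at depth 0
Step 8: declare f=(read e)=59 at depth 0
Step 9: declare d=(read c)=8 at depth 0
Step 10: declare d=(read f)=59 at depth 0
Step 11: declare d=30 at depth 0
Step 12: enter scope (depth=1)
Step 13: declare c=7 at depth 1
Visible at query point: c=7 d=30 e=59 f=59

Answer: 1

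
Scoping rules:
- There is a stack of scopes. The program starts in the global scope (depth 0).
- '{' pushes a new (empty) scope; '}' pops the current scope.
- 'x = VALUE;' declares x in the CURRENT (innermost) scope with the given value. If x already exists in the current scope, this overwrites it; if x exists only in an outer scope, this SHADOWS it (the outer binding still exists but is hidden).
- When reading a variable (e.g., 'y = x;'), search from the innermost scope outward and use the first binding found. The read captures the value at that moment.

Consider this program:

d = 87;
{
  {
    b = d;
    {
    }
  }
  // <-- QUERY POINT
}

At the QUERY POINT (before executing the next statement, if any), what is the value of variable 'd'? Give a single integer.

Answer: 87

Derivation:
Step 1: declare d=87 at depth 0
Step 2: enter scope (depth=1)
Step 3: enter scope (depth=2)
Step 4: declare b=(read d)=87 at depth 2
Step 5: enter scope (depth=3)
Step 6: exit scope (depth=2)
Step 7: exit scope (depth=1)
Visible at query point: d=87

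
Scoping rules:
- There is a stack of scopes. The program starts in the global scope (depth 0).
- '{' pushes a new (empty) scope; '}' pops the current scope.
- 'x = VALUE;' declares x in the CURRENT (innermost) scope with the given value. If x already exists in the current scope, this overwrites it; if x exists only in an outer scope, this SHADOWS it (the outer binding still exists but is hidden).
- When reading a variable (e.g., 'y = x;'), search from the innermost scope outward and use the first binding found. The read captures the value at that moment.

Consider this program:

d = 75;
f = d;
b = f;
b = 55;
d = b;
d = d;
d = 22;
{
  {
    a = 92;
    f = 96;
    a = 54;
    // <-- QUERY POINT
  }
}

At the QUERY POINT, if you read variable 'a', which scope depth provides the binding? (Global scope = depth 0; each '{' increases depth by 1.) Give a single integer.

Answer: 2

Derivation:
Step 1: declare d=75 at depth 0
Step 2: declare f=(read d)=75 at depth 0
Step 3: declare b=(read f)=75 at depth 0
Step 4: declare b=55 at depth 0
Step 5: declare d=(read b)=55 at depth 0
Step 6: declare d=(read d)=55 at depth 0
Step 7: declare d=22 at depth 0
Step 8: enter scope (depth=1)
Step 9: enter scope (depth=2)
Step 10: declare a=92 at depth 2
Step 11: declare f=96 at depth 2
Step 12: declare a=54 at depth 2
Visible at query point: a=54 b=55 d=22 f=96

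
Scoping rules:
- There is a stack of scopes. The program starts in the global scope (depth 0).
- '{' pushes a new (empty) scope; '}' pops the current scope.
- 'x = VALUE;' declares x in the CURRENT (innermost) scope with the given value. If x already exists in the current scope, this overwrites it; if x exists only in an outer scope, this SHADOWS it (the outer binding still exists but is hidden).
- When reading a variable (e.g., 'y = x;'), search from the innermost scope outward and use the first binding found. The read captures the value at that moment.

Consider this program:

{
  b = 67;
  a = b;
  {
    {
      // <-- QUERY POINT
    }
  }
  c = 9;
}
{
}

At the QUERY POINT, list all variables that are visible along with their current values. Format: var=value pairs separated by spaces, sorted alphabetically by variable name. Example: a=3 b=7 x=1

Step 1: enter scope (depth=1)
Step 2: declare b=67 at depth 1
Step 3: declare a=(read b)=67 at depth 1
Step 4: enter scope (depth=2)
Step 5: enter scope (depth=3)
Visible at query point: a=67 b=67

Answer: a=67 b=67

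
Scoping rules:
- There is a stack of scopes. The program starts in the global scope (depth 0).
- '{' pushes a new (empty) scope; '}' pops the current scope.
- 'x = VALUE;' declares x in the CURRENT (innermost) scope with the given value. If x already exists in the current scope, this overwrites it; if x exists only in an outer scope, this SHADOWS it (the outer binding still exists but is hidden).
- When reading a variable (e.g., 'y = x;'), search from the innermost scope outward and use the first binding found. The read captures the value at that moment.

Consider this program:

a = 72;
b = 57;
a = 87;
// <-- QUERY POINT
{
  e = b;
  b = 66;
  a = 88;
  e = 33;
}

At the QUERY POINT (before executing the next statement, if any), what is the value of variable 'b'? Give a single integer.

Step 1: declare a=72 at depth 0
Step 2: declare b=57 at depth 0
Step 3: declare a=87 at depth 0
Visible at query point: a=87 b=57

Answer: 57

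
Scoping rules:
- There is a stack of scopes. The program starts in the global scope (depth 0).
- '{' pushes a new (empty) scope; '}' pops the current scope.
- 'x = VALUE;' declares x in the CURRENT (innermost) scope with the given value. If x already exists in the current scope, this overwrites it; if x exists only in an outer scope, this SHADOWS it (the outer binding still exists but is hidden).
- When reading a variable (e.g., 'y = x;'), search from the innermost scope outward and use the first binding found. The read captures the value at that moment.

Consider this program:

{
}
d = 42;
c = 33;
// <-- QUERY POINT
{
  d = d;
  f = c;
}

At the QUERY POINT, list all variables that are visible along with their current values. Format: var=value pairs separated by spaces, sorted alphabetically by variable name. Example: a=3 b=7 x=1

Answer: c=33 d=42

Derivation:
Step 1: enter scope (depth=1)
Step 2: exit scope (depth=0)
Step 3: declare d=42 at depth 0
Step 4: declare c=33 at depth 0
Visible at query point: c=33 d=42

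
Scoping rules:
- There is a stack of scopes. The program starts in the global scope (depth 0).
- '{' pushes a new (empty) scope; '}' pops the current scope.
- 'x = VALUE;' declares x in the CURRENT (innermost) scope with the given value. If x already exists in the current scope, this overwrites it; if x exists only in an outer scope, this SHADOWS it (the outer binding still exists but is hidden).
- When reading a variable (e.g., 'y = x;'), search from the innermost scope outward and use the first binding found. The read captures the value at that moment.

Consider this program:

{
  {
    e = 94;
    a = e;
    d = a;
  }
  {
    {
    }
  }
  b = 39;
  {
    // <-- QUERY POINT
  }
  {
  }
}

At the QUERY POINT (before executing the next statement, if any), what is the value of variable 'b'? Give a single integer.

Step 1: enter scope (depth=1)
Step 2: enter scope (depth=2)
Step 3: declare e=94 at depth 2
Step 4: declare a=(read e)=94 at depth 2
Step 5: declare d=(read a)=94 at depth 2
Step 6: exit scope (depth=1)
Step 7: enter scope (depth=2)
Step 8: enter scope (depth=3)
Step 9: exit scope (depth=2)
Step 10: exit scope (depth=1)
Step 11: declare b=39 at depth 1
Step 12: enter scope (depth=2)
Visible at query point: b=39

Answer: 39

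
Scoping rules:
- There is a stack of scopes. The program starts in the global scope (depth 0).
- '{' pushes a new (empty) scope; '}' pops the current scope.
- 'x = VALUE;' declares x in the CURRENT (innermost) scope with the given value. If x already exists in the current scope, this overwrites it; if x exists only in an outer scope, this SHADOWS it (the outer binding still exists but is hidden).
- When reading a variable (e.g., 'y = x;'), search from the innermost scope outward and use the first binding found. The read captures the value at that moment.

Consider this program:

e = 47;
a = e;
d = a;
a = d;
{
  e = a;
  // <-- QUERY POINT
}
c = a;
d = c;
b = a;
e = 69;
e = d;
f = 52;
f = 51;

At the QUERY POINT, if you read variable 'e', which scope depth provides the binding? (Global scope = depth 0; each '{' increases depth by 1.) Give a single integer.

Step 1: declare e=47 at depth 0
Step 2: declare a=(read e)=47 at depth 0
Step 3: declare d=(read a)=47 at depth 0
Step 4: declare a=(read d)=47 at depth 0
Step 5: enter scope (depth=1)
Step 6: declare e=(read a)=47 at depth 1
Visible at query point: a=47 d=47 e=47

Answer: 1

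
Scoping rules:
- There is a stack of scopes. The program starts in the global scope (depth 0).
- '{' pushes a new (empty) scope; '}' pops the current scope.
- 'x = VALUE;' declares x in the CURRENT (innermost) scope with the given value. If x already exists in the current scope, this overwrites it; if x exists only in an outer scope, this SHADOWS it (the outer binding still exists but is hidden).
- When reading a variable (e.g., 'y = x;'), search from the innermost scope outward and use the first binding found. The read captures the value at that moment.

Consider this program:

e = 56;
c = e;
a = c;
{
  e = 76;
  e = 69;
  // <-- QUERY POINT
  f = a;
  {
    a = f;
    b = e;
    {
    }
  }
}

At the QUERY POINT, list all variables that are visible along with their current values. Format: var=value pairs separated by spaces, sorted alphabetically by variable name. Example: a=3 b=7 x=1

Answer: a=56 c=56 e=69

Derivation:
Step 1: declare e=56 at depth 0
Step 2: declare c=(read e)=56 at depth 0
Step 3: declare a=(read c)=56 at depth 0
Step 4: enter scope (depth=1)
Step 5: declare e=76 at depth 1
Step 6: declare e=69 at depth 1
Visible at query point: a=56 c=56 e=69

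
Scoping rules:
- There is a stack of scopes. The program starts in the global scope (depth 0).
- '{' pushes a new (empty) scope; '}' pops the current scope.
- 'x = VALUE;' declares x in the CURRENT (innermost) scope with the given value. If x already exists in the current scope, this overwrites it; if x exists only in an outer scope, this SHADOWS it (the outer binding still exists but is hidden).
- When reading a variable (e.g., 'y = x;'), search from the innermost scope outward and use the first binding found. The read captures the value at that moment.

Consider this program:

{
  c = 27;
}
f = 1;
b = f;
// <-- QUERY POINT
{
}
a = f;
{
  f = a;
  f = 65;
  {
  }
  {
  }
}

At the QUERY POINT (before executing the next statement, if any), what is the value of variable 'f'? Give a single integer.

Step 1: enter scope (depth=1)
Step 2: declare c=27 at depth 1
Step 3: exit scope (depth=0)
Step 4: declare f=1 at depth 0
Step 5: declare b=(read f)=1 at depth 0
Visible at query point: b=1 f=1

Answer: 1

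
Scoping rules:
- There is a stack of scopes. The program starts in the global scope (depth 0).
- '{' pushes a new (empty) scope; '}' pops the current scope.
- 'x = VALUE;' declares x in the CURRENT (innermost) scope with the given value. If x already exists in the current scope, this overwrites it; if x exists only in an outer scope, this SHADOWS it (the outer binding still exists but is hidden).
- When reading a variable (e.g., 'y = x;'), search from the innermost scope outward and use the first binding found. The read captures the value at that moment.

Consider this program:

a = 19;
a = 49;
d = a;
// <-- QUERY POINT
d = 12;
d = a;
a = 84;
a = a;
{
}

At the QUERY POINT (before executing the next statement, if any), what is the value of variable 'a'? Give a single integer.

Step 1: declare a=19 at depth 0
Step 2: declare a=49 at depth 0
Step 3: declare d=(read a)=49 at depth 0
Visible at query point: a=49 d=49

Answer: 49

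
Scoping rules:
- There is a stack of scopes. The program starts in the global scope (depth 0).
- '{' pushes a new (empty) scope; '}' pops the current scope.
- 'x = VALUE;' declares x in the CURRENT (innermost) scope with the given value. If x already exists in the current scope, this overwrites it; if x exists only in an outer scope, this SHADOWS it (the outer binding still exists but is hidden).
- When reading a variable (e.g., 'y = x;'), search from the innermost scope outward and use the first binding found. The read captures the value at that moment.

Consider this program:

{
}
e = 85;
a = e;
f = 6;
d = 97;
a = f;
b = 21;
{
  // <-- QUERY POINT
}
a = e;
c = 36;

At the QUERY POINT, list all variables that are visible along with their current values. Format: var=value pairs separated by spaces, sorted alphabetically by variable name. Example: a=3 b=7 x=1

Answer: a=6 b=21 d=97 e=85 f=6

Derivation:
Step 1: enter scope (depth=1)
Step 2: exit scope (depth=0)
Step 3: declare e=85 at depth 0
Step 4: declare a=(read e)=85 at depth 0
Step 5: declare f=6 at depth 0
Step 6: declare d=97 at depth 0
Step 7: declare a=(read f)=6 at depth 0
Step 8: declare b=21 at depth 0
Step 9: enter scope (depth=1)
Visible at query point: a=6 b=21 d=97 e=85 f=6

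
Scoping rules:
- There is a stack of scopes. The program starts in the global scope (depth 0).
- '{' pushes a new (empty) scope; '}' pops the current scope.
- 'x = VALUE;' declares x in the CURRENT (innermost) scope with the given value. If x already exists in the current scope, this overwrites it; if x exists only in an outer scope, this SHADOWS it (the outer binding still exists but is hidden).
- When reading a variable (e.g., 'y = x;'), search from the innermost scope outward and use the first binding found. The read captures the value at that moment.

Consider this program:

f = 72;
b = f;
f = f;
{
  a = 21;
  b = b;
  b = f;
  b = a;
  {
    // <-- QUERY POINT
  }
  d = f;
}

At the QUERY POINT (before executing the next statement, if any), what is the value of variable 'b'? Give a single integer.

Answer: 21

Derivation:
Step 1: declare f=72 at depth 0
Step 2: declare b=(read f)=72 at depth 0
Step 3: declare f=(read f)=72 at depth 0
Step 4: enter scope (depth=1)
Step 5: declare a=21 at depth 1
Step 6: declare b=(read b)=72 at depth 1
Step 7: declare b=(read f)=72 at depth 1
Step 8: declare b=(read a)=21 at depth 1
Step 9: enter scope (depth=2)
Visible at query point: a=21 b=21 f=72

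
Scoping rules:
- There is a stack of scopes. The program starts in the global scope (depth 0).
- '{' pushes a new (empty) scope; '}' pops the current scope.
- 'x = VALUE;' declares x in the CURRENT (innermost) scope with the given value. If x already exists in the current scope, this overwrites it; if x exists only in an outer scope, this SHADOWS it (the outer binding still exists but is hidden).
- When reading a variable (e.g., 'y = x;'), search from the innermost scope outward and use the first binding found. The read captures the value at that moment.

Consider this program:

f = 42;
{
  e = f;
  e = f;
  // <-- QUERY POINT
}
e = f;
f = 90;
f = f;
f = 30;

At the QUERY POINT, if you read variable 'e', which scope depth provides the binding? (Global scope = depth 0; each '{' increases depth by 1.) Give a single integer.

Answer: 1

Derivation:
Step 1: declare f=42 at depth 0
Step 2: enter scope (depth=1)
Step 3: declare e=(read f)=42 at depth 1
Step 4: declare e=(read f)=42 at depth 1
Visible at query point: e=42 f=42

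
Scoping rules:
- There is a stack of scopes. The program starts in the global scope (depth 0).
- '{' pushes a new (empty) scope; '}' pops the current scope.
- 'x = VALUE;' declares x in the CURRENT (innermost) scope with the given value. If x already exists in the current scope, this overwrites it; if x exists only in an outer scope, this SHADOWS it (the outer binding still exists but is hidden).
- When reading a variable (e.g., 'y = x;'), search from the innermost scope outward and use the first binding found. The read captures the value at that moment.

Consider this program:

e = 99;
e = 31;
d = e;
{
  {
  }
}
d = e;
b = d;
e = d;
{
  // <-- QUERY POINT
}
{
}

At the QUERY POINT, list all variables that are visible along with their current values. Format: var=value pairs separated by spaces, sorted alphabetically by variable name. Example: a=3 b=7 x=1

Step 1: declare e=99 at depth 0
Step 2: declare e=31 at depth 0
Step 3: declare d=(read e)=31 at depth 0
Step 4: enter scope (depth=1)
Step 5: enter scope (depth=2)
Step 6: exit scope (depth=1)
Step 7: exit scope (depth=0)
Step 8: declare d=(read e)=31 at depth 0
Step 9: declare b=(read d)=31 at depth 0
Step 10: declare e=(read d)=31 at depth 0
Step 11: enter scope (depth=1)
Visible at query point: b=31 d=31 e=31

Answer: b=31 d=31 e=31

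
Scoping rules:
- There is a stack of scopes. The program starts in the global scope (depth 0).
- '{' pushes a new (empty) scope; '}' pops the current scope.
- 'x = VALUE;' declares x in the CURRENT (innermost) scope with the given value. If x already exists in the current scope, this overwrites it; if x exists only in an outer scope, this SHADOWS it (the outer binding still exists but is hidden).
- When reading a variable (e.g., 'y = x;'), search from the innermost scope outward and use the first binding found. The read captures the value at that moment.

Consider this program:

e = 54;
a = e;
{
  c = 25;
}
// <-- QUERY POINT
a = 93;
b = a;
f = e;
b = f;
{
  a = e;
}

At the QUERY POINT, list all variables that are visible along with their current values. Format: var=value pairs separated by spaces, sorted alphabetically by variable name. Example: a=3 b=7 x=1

Step 1: declare e=54 at depth 0
Step 2: declare a=(read e)=54 at depth 0
Step 3: enter scope (depth=1)
Step 4: declare c=25 at depth 1
Step 5: exit scope (depth=0)
Visible at query point: a=54 e=54

Answer: a=54 e=54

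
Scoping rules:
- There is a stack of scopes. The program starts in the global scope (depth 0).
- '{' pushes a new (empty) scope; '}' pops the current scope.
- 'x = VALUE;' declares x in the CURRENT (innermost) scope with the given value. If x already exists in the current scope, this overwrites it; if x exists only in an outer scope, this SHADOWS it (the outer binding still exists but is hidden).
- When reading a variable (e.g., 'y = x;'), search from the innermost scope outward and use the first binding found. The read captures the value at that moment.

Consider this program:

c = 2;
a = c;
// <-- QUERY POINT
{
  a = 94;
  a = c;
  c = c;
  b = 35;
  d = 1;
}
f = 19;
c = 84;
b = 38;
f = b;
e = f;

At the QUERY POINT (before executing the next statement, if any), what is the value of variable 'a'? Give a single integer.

Step 1: declare c=2 at depth 0
Step 2: declare a=(read c)=2 at depth 0
Visible at query point: a=2 c=2

Answer: 2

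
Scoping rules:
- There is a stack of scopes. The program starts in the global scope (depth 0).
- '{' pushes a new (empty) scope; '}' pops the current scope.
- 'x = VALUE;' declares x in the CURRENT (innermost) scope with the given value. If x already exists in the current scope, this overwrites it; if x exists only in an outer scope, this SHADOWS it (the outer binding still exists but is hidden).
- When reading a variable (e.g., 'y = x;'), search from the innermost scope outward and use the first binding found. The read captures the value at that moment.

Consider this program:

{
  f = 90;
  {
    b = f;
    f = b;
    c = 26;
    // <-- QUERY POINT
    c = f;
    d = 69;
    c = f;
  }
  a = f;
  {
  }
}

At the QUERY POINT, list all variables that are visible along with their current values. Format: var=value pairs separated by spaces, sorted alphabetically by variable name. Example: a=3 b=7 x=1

Step 1: enter scope (depth=1)
Step 2: declare f=90 at depth 1
Step 3: enter scope (depth=2)
Step 4: declare b=(read f)=90 at depth 2
Step 5: declare f=(read b)=90 at depth 2
Step 6: declare c=26 at depth 2
Visible at query point: b=90 c=26 f=90

Answer: b=90 c=26 f=90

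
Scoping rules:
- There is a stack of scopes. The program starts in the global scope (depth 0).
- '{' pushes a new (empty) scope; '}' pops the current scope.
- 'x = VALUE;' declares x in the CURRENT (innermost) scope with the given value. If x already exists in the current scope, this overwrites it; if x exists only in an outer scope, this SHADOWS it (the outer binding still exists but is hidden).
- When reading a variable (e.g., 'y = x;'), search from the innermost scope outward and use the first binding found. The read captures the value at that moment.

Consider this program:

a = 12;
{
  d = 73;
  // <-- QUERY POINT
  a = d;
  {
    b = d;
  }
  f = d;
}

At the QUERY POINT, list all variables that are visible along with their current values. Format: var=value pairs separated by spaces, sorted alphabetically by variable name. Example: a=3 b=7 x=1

Step 1: declare a=12 at depth 0
Step 2: enter scope (depth=1)
Step 3: declare d=73 at depth 1
Visible at query point: a=12 d=73

Answer: a=12 d=73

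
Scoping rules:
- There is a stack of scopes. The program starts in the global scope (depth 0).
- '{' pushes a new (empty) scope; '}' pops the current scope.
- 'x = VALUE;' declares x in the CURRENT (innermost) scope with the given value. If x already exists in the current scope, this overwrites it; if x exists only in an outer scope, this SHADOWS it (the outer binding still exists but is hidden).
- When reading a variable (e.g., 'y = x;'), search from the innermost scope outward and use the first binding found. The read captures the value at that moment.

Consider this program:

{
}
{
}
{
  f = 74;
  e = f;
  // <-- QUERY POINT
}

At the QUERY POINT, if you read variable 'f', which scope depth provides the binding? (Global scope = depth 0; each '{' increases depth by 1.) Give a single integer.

Step 1: enter scope (depth=1)
Step 2: exit scope (depth=0)
Step 3: enter scope (depth=1)
Step 4: exit scope (depth=0)
Step 5: enter scope (depth=1)
Step 6: declare f=74 at depth 1
Step 7: declare e=(read f)=74 at depth 1
Visible at query point: e=74 f=74

Answer: 1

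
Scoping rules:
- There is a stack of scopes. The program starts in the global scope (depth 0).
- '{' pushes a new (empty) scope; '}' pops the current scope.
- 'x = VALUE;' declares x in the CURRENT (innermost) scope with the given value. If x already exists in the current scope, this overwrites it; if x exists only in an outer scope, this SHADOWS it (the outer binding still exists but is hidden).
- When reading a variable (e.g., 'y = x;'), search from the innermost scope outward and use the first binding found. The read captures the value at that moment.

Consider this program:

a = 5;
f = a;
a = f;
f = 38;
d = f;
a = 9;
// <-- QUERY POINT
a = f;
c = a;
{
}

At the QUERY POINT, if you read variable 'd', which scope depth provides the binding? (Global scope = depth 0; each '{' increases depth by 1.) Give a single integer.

Step 1: declare a=5 at depth 0
Step 2: declare f=(read a)=5 at depth 0
Step 3: declare a=(read f)=5 at depth 0
Step 4: declare f=38 at depth 0
Step 5: declare d=(read f)=38 at depth 0
Step 6: declare a=9 at depth 0
Visible at query point: a=9 d=38 f=38

Answer: 0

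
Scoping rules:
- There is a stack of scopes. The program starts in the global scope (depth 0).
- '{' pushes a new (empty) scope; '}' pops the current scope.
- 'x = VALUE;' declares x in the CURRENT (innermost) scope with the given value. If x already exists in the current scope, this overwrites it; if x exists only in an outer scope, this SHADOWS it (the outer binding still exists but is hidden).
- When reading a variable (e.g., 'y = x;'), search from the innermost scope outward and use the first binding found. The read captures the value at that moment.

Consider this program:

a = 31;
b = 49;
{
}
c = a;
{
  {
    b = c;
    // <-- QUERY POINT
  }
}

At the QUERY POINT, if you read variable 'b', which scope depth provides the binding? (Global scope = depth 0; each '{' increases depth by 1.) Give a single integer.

Answer: 2

Derivation:
Step 1: declare a=31 at depth 0
Step 2: declare b=49 at depth 0
Step 3: enter scope (depth=1)
Step 4: exit scope (depth=0)
Step 5: declare c=(read a)=31 at depth 0
Step 6: enter scope (depth=1)
Step 7: enter scope (depth=2)
Step 8: declare b=(read c)=31 at depth 2
Visible at query point: a=31 b=31 c=31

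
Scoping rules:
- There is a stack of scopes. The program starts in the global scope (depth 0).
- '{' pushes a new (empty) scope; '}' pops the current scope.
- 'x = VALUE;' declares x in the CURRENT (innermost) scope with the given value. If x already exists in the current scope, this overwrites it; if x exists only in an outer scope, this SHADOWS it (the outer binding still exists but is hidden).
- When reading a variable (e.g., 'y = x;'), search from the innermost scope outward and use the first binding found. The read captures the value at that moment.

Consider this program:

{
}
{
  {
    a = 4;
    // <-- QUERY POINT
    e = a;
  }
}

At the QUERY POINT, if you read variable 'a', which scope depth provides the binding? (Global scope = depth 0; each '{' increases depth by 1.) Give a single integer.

Answer: 2

Derivation:
Step 1: enter scope (depth=1)
Step 2: exit scope (depth=0)
Step 3: enter scope (depth=1)
Step 4: enter scope (depth=2)
Step 5: declare a=4 at depth 2
Visible at query point: a=4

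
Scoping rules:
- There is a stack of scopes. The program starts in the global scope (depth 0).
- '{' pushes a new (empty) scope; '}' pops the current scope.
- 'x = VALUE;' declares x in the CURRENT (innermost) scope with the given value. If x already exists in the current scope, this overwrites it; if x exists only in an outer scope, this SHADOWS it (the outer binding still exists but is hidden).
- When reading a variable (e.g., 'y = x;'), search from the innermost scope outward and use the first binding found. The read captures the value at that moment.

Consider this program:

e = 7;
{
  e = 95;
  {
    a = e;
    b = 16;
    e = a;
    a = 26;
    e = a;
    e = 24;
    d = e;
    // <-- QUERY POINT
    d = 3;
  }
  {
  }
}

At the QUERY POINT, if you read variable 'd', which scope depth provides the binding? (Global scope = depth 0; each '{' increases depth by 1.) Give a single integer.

Step 1: declare e=7 at depth 0
Step 2: enter scope (depth=1)
Step 3: declare e=95 at depth 1
Step 4: enter scope (depth=2)
Step 5: declare a=(read e)=95 at depth 2
Step 6: declare b=16 at depth 2
Step 7: declare e=(read a)=95 at depth 2
Step 8: declare a=26 at depth 2
Step 9: declare e=(read a)=26 at depth 2
Step 10: declare e=24 at depth 2
Step 11: declare d=(read e)=24 at depth 2
Visible at query point: a=26 b=16 d=24 e=24

Answer: 2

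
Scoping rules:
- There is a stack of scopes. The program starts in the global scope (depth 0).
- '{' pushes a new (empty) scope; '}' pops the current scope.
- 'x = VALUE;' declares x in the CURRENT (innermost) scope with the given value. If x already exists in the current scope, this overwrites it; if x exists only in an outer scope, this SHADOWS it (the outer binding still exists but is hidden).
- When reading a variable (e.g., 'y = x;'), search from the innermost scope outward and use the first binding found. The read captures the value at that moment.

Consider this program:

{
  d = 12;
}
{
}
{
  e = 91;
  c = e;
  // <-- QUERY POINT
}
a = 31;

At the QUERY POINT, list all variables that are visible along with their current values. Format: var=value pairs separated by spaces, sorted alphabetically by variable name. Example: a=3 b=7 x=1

Step 1: enter scope (depth=1)
Step 2: declare d=12 at depth 1
Step 3: exit scope (depth=0)
Step 4: enter scope (depth=1)
Step 5: exit scope (depth=0)
Step 6: enter scope (depth=1)
Step 7: declare e=91 at depth 1
Step 8: declare c=(read e)=91 at depth 1
Visible at query point: c=91 e=91

Answer: c=91 e=91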